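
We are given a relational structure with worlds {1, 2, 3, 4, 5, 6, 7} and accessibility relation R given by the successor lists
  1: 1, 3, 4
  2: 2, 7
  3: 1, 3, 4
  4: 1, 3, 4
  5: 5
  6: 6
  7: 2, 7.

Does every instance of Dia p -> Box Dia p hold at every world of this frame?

Yes

By correspondence theory, 5 is valid on a frame iff R is Euclidean.
Euclidean: yes — any two successors of a common world are R-related.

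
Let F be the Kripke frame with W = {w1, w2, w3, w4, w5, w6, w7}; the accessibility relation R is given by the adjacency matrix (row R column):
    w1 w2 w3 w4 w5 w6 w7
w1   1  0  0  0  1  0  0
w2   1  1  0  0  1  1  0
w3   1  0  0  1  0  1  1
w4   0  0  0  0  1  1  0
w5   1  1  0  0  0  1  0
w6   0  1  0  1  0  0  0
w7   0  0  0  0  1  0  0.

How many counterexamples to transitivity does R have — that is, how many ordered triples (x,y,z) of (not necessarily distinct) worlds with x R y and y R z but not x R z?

22

Enumerating: (w1,w5,w2), (w1,w5,w6), (w2,w6,w4), (w3,w1,w5), (w3,w4,w5), (w3,w6,w2), (w3,w7,w5), (w4,w5,w1), (w4,w5,w2), (w4,w6,w2), (w4,w6,w4), (w5,w1,w5), … and 10 more.
Total: 22.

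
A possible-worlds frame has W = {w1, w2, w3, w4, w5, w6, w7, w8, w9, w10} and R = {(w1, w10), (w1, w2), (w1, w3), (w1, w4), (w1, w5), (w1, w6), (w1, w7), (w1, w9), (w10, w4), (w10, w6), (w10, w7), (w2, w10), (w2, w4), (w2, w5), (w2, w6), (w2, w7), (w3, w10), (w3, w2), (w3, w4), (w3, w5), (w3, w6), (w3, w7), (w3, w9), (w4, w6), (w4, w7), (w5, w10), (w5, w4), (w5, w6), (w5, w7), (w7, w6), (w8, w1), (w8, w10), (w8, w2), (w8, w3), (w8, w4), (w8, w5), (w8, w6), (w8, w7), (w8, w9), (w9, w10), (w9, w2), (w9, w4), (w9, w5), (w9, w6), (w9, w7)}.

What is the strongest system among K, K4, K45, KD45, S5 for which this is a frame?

Transitive (axiom 4): yes — every two-step R-path is closed by a direct edge.
Euclidean (axiom 5): no — w1 R w10 and w1 R w2, but not w10 R w2.
Serial (axiom D): no — w6 has no R-successor.
Reflexive (axiom T): no — w1 is not related to itself.
So F validates K, K4; K45 would additionally require R to be Euclidean. The strongest is K4.

K4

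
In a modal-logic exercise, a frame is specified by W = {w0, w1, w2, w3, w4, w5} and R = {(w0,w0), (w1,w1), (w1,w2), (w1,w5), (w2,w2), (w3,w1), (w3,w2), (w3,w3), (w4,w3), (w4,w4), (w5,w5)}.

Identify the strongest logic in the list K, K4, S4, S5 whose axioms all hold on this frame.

Transitive (axiom 4): no — w3 R w1 and w1 R w5, but not w3 R w5.
Reflexive (axiom T): yes — every world is R-related to itself.
Euclidean (axiom 5): no — w1 R w2 and w1 R w5, but not w2 R w5.
So F validates K; K4 would additionally require R to be transitive. The strongest is K.

K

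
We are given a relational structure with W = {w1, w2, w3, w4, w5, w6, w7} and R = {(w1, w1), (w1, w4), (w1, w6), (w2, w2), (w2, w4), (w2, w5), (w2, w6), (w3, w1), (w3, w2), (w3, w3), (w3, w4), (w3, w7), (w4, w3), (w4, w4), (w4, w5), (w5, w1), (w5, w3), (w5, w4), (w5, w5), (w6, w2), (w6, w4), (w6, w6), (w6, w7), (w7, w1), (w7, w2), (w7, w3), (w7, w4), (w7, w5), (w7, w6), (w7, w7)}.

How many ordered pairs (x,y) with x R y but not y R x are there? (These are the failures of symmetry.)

13

Enumerating: (w1,w4), (w1,w6), (w2,w4), (w2,w5), (w3,w1), (w3,w2), (w5,w1), (w5,w3), (w6,w4), (w7,w1), (w7,w2), (w7,w4), (w7,w5).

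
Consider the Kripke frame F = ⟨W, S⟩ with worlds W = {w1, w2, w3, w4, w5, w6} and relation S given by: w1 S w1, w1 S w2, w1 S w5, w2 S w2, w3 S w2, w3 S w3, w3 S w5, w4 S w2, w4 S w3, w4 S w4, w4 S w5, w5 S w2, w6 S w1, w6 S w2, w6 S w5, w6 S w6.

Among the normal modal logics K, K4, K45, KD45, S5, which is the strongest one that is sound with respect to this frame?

K4

Transitive (axiom 4): yes — every two-step S-path is closed by a direct edge.
Euclidean (axiom 5): no — w1 S w2 and w1 S w5, but not w2 S w5.
Serial (axiom D): yes — every world has a successor (e.g. w1 S w1).
Reflexive (axiom T): no — w5 is not related to itself.
So F validates K, K4; K45 would additionally require S to be Euclidean. The strongest is K4.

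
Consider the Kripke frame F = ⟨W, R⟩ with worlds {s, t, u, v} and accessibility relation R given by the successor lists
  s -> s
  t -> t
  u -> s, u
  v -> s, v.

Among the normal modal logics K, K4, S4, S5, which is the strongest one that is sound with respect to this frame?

S4

Transitive (axiom 4): yes — every two-step R-path is closed by a direct edge.
Reflexive (axiom T): yes — every world is R-related to itself.
Euclidean (axiom 5): no — u R s and u R u, but not s R u.
So F validates K, K4, S4; S5 would additionally require R to be Euclidean. The strongest is S4.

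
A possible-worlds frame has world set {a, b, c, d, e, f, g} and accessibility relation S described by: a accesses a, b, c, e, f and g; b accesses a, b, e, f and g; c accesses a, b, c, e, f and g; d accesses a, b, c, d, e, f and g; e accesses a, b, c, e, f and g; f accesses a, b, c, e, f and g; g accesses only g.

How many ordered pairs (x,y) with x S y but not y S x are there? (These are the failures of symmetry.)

12

Enumerating: (a,g), (b,g), (c,b), (c,g), (d,a), (d,b), (d,c), (d,e), (d,f), (d,g), (e,g), (f,g).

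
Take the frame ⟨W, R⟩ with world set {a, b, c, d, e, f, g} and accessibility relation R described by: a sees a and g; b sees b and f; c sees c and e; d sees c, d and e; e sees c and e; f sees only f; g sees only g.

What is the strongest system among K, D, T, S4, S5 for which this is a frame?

Serial (axiom D): yes — every world has a successor (e.g. a R a).
Reflexive (axiom T): yes — every world is R-related to itself.
Transitive (axiom 4): yes — every two-step R-path is closed by a direct edge.
Euclidean (axiom 5): no — a R g and a R a, but not g R a.
So F validates K, D, T, S4; S5 would additionally require R to be Euclidean. The strongest is S4.

S4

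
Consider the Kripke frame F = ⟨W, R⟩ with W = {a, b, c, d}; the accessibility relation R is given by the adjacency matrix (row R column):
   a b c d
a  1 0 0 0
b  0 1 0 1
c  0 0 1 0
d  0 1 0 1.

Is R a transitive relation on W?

Yes

Transitive: yes — every two-step R-path is closed by a direct edge.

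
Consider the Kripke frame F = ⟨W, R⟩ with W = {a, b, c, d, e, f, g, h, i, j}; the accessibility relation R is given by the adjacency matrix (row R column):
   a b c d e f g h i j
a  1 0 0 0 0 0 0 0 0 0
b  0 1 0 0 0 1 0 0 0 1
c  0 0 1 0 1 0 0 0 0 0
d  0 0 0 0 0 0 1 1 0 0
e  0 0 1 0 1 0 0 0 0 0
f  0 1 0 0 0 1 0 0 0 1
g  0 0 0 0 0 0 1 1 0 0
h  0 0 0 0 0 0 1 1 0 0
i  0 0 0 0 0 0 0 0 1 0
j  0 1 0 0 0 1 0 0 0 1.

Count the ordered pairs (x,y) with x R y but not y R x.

Enumerating: (d,g), (d,h).

2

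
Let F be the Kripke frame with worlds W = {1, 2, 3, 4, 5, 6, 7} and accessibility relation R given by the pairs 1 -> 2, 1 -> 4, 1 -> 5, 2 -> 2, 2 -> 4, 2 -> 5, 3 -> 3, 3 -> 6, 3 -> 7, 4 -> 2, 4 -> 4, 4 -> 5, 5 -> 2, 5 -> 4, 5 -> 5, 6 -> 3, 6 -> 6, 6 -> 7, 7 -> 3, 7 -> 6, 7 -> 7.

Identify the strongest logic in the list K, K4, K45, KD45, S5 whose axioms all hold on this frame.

KD45

Transitive (axiom 4): yes — every two-step R-path is closed by a direct edge.
Euclidean (axiom 5): yes — any two successors of a common world are R-related.
Serial (axiom D): yes — every world has a successor (e.g. 1 R 2).
Reflexive (axiom T): no — 1 is not related to itself.
So F validates K, K4, K45, KD45; S5 would additionally require R to be reflexive. The strongest is KD45.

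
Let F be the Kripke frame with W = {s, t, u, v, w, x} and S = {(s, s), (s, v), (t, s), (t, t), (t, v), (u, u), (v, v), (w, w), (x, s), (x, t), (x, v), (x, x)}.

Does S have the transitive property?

Yes

Transitive: yes — every two-step S-path is closed by a direct edge.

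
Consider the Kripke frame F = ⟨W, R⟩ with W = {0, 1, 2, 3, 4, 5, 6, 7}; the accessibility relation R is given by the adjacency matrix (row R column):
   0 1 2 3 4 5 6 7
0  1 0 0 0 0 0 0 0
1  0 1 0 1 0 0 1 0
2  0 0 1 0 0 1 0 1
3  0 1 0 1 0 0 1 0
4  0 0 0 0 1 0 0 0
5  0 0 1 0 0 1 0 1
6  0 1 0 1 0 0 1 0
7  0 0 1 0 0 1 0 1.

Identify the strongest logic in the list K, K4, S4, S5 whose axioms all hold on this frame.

S5

Transitive (axiom 4): yes — every two-step R-path is closed by a direct edge.
Reflexive (axiom T): yes — every world is R-related to itself.
Euclidean (axiom 5): yes — any two successors of a common world are R-related.
So F validates K, K4, S4, S5. The strongest is S5.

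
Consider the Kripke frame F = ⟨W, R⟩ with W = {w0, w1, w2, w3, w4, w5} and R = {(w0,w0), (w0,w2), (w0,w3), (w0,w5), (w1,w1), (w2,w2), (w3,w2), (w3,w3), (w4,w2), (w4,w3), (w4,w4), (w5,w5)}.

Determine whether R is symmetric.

Symmetric: no — w0 R w2 but not w2 R w0.

No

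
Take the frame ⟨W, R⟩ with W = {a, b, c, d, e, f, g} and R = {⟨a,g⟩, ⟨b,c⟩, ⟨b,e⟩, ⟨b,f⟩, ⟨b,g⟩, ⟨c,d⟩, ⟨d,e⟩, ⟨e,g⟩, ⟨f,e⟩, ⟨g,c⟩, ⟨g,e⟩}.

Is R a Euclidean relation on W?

No

Euclidean: no — b R c and b R e, but not c R e.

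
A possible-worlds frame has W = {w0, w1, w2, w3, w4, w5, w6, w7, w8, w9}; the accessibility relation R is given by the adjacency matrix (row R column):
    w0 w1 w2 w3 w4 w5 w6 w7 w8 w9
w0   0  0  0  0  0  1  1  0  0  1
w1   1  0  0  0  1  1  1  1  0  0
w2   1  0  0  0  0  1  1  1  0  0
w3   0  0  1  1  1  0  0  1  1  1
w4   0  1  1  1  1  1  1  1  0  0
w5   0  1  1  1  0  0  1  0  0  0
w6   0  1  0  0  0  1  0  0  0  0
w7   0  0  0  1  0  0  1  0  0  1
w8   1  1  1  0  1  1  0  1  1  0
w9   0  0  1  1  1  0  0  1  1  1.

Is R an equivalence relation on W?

No

Reflexive: no — w0 is not related to itself.
Symmetric: no — w0 R w5 but not w5 R w0.
Transitive: no — w0 R w5 and w5 R w1, but not w0 R w1.
So R is not an equivalence relation.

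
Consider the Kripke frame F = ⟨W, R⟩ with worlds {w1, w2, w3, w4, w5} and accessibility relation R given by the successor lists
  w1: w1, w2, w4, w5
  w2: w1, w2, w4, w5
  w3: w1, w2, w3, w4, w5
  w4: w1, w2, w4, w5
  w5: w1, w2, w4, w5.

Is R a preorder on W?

Reflexive: yes — every world is R-related to itself.
Transitive: yes — every two-step R-path is closed by a direct edge.
So R is a preorder.

Yes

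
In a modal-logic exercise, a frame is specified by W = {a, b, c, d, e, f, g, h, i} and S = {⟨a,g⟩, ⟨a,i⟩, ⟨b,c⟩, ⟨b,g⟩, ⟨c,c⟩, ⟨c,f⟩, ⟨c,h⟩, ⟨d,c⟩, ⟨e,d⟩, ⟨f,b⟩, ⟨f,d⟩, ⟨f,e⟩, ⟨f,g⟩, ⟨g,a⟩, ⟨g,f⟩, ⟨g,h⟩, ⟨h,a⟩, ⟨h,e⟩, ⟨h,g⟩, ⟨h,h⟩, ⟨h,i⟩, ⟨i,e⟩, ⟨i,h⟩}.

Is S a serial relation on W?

Serial: yes — every world has a successor (e.g. a S g).

Yes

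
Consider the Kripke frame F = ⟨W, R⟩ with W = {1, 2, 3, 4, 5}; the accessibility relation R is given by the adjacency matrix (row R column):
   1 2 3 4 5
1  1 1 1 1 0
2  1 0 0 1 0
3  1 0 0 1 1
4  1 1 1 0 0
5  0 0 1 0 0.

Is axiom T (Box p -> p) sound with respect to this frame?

No

By correspondence theory, T is valid on a frame iff R is reflexive.
Reflexive: no — 2 is not related to itself.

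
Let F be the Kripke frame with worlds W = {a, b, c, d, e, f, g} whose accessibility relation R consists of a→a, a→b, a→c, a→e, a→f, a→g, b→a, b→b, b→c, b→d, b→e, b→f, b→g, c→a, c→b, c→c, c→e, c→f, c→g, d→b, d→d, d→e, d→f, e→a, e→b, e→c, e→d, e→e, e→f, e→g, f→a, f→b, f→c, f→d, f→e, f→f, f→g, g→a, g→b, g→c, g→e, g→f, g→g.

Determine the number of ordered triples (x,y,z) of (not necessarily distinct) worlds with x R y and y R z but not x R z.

Enumerating: (a,b,d), (a,e,d), (a,f,d), (c,b,d), (c,e,d), (c,f,d), (d,b,a), (d,b,c), (d,b,g), (d,e,a), (d,e,c), (d,e,g), (d,f,a), (d,f,c), (d,f,g), (g,b,d), (g,e,d), (g,f,d).

18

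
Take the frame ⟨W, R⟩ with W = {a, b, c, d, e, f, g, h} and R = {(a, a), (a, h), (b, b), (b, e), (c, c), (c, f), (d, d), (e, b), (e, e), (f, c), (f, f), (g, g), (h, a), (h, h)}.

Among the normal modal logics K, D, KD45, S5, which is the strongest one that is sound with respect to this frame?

Serial (axiom D): yes — every world has a successor (e.g. a R a).
Euclidean (axiom 5): yes — any two successors of a common world are R-related.
Transitive (axiom 4): yes — every two-step R-path is closed by a direct edge.
Reflexive (axiom T): yes — every world is R-related to itself.
So F validates K, D, KD45, S5. The strongest is S5.

S5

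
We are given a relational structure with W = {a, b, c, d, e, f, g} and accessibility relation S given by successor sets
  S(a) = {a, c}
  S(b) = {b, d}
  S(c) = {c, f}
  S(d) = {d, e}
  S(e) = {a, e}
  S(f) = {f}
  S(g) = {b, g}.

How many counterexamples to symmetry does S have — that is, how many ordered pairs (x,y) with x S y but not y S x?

Enumerating: (a,c), (b,d), (c,f), (d,e), (e,a), (g,b).

6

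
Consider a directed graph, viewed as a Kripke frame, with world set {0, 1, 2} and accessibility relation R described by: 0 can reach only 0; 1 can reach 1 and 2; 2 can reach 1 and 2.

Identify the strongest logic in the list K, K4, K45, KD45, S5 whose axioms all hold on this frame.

Transitive (axiom 4): yes — every two-step R-path is closed by a direct edge.
Euclidean (axiom 5): yes — any two successors of a common world are R-related.
Serial (axiom D): yes — every world has a successor (e.g. 0 R 0).
Reflexive (axiom T): yes — every world is R-related to itself.
So F validates K, K4, K45, KD45, S5. The strongest is S5.

S5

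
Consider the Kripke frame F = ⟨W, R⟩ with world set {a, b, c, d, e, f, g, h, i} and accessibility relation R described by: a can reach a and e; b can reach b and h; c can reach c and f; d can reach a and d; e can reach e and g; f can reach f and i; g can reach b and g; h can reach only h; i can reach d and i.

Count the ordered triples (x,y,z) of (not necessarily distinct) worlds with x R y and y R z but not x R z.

7

Enumerating: (a,e,g), (c,f,i), (d,a,e), (e,g,b), (f,i,d), (g,b,h), (i,d,a).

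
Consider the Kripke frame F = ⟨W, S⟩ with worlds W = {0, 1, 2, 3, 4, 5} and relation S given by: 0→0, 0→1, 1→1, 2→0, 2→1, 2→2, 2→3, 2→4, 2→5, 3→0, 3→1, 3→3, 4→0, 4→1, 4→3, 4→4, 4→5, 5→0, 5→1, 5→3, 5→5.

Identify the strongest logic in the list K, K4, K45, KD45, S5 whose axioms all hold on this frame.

Transitive (axiom 4): yes — every two-step S-path is closed by a direct edge.
Euclidean (axiom 5): no — 2 S 0 and 2 S 3, but not 0 S 3.
Serial (axiom D): yes — every world has a successor (e.g. 0 S 0).
Reflexive (axiom T): yes — every world is S-related to itself.
So F validates K, K4; K45 would additionally require S to be Euclidean. The strongest is K4.

K4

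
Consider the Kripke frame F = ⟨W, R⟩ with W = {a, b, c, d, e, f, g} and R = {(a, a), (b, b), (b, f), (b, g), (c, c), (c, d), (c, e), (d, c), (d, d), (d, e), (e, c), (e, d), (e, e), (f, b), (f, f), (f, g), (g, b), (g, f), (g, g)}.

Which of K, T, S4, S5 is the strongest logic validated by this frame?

S5

Reflexive (axiom T): yes — every world is R-related to itself.
Transitive (axiom 4): yes — every two-step R-path is closed by a direct edge.
Euclidean (axiom 5): yes — any two successors of a common world are R-related.
So F validates K, T, S4, S5. The strongest is S5.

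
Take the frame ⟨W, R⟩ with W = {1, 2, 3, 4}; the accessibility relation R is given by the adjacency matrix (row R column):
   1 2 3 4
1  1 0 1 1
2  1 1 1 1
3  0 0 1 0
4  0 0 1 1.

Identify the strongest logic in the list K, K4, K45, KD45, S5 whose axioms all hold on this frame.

Transitive (axiom 4): yes — every two-step R-path is closed by a direct edge.
Euclidean (axiom 5): no — 1 R 3 and 1 R 4, but not 3 R 4.
Serial (axiom D): yes — every world has a successor (e.g. 1 R 1).
Reflexive (axiom T): yes — every world is R-related to itself.
So F validates K, K4; K45 would additionally require R to be Euclidean. The strongest is K4.

K4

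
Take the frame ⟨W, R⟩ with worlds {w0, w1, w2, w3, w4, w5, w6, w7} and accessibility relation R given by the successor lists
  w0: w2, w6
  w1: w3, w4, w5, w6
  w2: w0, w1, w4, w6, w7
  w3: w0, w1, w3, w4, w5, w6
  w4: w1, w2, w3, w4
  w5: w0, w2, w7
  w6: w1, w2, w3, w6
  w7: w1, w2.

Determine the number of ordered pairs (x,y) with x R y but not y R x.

Enumerating: (w0,w6), (w1,w5), (w2,w1), (w3,w0), (w3,w5), (w5,w0), (w5,w2), (w5,w7), (w7,w1).

9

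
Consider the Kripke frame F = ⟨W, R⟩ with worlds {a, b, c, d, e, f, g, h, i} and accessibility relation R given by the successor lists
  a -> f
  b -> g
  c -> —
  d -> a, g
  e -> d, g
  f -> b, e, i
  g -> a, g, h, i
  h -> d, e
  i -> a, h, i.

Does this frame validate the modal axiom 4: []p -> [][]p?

No

The schema 4 characterises exactly the transitive frames.
Transitive: no — a R f and f R b, but not a R b.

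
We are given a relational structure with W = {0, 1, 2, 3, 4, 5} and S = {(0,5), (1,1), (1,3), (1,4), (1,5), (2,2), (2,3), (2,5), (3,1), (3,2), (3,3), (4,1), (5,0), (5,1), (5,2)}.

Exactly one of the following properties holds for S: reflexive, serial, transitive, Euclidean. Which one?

serial

Reflexive: no — 0 is not related to itself.
Serial: yes — every world has a successor (e.g. 0 S 5).
Transitive: no — 0 S 5 and 5 S 1, but not 0 S 1.
Euclidean: no — 1 S 3 and 1 S 4, but not 3 S 4.
Only serial holds.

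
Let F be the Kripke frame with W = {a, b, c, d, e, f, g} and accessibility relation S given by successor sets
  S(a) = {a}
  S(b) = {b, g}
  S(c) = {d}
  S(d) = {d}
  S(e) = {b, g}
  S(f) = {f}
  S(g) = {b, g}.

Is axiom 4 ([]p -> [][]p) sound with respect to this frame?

Yes

Axiom 4 corresponds to the accessibility relation being transitive.
Transitive: yes — every two-step S-path is closed by a direct edge.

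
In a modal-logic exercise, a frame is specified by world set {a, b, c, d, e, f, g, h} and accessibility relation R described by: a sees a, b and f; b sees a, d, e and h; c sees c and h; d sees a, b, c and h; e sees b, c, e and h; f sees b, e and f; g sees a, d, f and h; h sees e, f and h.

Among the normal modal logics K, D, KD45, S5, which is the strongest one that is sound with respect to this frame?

D

Serial (axiom D): yes — every world has a successor (e.g. a R a).
Euclidean (axiom 5): no — a R b and a R f, but not b R f.
Transitive (axiom 4): no — a R b and b R d, but not a R d.
Reflexive (axiom T): no — b is not related to itself.
So F validates K, D; KD45 would additionally require R to be Euclidean and transitive. The strongest is D.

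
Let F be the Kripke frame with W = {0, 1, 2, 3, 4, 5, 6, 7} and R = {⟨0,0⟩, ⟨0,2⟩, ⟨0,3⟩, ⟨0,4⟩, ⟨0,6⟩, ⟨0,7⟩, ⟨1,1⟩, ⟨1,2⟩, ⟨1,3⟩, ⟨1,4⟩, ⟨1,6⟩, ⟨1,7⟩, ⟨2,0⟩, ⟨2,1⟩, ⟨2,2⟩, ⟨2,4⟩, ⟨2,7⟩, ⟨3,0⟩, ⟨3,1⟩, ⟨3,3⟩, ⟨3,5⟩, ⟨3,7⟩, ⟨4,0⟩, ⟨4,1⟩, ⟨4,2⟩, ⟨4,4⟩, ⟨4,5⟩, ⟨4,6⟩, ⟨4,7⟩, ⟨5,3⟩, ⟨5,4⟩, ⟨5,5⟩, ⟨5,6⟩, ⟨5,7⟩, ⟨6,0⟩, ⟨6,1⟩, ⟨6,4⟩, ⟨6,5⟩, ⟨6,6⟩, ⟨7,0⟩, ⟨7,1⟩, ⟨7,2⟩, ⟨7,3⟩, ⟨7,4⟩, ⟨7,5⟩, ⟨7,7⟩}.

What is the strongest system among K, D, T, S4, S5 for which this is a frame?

Serial (axiom D): yes — every world has a successor (e.g. 0 R 0).
Reflexive (axiom T): yes — every world is R-related to itself.
Transitive (axiom 4): no — 0 R 2 and 2 R 1, but not 0 R 1.
Euclidean (axiom 5): no — 0 R 2 and 0 R 3, but not 2 R 3.
So F validates K, D, T; S4 would additionally require R to be transitive. The strongest is T.

T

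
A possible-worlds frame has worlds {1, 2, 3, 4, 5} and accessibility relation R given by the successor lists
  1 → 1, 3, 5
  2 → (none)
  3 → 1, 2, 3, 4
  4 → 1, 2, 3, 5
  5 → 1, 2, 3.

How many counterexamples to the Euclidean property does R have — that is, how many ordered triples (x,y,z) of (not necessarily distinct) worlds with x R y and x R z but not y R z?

Enumerating: (1,3,5), (1,5,5), (3,1,2), (3,1,4), (3,2,1), (3,2,2), (3,2,3), (3,2,4), (3,4,4), (4,1,2), (4,2,1), (4,2,2), … and 8 more.
Total: 20.

20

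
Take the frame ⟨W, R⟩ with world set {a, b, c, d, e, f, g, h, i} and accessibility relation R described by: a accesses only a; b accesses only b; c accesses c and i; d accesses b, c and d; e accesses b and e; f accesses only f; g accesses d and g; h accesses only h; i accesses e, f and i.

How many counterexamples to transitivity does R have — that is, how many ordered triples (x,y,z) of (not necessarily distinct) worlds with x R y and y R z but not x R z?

Enumerating: (c,i,e), (c,i,f), (d,c,i), (g,d,b), (g,d,c), (i,e,b).

6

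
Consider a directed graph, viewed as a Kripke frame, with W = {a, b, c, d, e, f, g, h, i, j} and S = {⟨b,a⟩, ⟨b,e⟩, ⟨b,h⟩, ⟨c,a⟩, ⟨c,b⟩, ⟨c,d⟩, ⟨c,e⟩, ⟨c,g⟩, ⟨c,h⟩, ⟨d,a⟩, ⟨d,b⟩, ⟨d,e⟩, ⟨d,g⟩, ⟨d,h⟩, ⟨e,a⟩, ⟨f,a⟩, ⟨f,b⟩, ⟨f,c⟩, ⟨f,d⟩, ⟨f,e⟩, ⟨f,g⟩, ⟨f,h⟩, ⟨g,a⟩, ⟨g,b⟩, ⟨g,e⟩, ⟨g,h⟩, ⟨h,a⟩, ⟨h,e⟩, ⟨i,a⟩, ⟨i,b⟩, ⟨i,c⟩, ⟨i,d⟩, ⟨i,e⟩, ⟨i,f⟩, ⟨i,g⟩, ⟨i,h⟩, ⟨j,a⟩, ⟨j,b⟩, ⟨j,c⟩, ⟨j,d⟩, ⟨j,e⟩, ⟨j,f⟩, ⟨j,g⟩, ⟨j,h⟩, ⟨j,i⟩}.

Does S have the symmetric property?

No

Symmetric: no — b S a but not a S b.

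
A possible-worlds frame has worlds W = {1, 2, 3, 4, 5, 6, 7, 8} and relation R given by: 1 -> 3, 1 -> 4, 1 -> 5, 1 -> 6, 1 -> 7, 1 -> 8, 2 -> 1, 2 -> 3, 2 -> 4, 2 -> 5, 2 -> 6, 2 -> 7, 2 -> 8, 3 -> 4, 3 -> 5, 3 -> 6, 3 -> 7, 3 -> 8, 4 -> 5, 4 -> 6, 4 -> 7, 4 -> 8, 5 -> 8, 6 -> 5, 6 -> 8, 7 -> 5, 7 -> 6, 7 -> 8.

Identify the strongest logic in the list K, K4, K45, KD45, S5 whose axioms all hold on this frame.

Transitive (axiom 4): yes — every two-step R-path is closed by a direct edge.
Euclidean (axiom 5): no — 1 R 4 and 1 R 3, but not 4 R 3.
Serial (axiom D): no — 8 has no R-successor.
Reflexive (axiom T): no — 1 is not related to itself.
So F validates K, K4; K45 would additionally require R to be Euclidean. The strongest is K4.

K4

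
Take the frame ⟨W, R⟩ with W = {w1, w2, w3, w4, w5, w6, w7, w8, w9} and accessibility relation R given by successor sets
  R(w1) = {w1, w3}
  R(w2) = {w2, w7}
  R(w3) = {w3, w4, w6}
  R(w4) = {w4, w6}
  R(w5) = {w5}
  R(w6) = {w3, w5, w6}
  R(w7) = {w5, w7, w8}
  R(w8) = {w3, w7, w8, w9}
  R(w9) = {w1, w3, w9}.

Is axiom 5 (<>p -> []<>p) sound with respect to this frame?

Axiom 5 corresponds to the accessibility relation being Euclidean.
Euclidean: no — w3 R w6 and w3 R w4, but not w6 R w4.

No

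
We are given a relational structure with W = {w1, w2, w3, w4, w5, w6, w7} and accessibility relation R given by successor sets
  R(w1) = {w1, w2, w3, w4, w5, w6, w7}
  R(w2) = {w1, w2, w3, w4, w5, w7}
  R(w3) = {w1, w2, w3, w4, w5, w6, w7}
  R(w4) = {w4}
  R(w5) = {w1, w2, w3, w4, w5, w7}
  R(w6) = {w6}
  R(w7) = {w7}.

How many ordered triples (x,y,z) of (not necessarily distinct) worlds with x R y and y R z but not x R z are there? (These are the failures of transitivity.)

4

Enumerating: (w2,w1,w6), (w2,w3,w6), (w5,w1,w6), (w5,w3,w6).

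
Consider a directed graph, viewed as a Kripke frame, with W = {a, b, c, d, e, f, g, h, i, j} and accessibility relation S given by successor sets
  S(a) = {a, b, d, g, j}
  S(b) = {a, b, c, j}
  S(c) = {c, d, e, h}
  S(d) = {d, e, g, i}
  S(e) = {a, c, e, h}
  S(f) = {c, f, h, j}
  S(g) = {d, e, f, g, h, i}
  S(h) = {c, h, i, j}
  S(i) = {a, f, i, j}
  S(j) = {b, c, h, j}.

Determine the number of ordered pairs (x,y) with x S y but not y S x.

21

Enumerating: (a,d), (a,g), (a,j), (b,c), (c,d), (d,e), (d,i), (e,a), (e,h), (f,c), (f,h), (f,j), … and 9 more.
Total: 21.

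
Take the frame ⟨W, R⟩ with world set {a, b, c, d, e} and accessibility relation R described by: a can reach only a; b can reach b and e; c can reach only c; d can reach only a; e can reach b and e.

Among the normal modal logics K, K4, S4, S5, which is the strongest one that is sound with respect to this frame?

K4

Transitive (axiom 4): yes — every two-step R-path is closed by a direct edge.
Reflexive (axiom T): no — d is not related to itself.
Euclidean (axiom 5): yes — any two successors of a common world are R-related.
So F validates K, K4; S4 would additionally require R to be reflexive. The strongest is K4.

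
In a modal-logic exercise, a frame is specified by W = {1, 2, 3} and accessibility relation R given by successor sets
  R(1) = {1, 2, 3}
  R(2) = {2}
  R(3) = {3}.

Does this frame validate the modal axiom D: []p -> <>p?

Yes

By correspondence theory, D is valid on a frame iff R is serial.
Serial: yes — every world has a successor (e.g. 1 R 1).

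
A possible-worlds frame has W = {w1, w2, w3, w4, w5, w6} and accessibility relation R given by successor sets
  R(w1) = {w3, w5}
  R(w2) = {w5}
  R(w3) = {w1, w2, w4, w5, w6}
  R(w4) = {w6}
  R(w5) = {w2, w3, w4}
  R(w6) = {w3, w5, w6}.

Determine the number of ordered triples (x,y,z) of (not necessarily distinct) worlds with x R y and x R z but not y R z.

Enumerating: (w1,w3,w3), (w1,w5,w5), (w2,w5,w5), (w3,w1,w1), (w3,w1,w2), (w3,w1,w4), (w3,w1,w6), (w3,w2,w1), (w3,w2,w2), (w3,w2,w4), (w3,w2,w6), (w3,w4,w1), … and 19 more.
Total: 31.

31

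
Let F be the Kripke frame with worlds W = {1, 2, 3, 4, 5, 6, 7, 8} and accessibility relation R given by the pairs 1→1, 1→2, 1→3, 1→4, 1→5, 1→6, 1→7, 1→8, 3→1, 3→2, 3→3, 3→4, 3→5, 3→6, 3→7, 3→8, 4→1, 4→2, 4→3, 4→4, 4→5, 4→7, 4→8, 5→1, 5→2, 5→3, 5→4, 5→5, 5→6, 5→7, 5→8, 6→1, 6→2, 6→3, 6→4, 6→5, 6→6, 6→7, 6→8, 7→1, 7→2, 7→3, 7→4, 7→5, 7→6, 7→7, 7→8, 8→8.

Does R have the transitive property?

Transitive: no — 4 R 1 and 1 R 6, but not 4 R 6.

No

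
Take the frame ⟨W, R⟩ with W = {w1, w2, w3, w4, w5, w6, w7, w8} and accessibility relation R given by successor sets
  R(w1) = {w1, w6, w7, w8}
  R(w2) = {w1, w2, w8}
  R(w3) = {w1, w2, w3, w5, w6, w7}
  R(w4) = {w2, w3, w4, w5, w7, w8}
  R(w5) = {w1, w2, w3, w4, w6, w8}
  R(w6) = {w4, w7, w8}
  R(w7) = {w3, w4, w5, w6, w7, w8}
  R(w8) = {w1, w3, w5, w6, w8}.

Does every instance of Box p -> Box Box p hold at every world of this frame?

No

Axiom 4 corresponds to the accessibility relation being transitive.
Transitive: no — w1 R w6 and w6 R w4, but not w1 R w4.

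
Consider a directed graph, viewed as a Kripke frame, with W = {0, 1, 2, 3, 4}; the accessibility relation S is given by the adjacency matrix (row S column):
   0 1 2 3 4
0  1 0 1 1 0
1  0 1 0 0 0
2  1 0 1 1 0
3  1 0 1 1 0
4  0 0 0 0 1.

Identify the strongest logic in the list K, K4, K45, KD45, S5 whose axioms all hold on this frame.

S5

Transitive (axiom 4): yes — every two-step S-path is closed by a direct edge.
Euclidean (axiom 5): yes — any two successors of a common world are S-related.
Serial (axiom D): yes — every world has a successor (e.g. 0 S 0).
Reflexive (axiom T): yes — every world is S-related to itself.
So F validates K, K4, K45, KD45, S5. The strongest is S5.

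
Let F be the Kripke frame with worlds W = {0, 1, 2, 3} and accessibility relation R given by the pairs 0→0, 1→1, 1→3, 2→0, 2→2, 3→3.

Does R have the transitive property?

Transitive: yes — every two-step R-path is closed by a direct edge.

Yes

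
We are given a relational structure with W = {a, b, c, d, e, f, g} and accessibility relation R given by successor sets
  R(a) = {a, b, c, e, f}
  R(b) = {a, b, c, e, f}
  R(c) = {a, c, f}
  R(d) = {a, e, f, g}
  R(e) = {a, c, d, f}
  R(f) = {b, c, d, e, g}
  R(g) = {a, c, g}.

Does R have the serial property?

Serial: yes — every world has a successor (e.g. a R a).

Yes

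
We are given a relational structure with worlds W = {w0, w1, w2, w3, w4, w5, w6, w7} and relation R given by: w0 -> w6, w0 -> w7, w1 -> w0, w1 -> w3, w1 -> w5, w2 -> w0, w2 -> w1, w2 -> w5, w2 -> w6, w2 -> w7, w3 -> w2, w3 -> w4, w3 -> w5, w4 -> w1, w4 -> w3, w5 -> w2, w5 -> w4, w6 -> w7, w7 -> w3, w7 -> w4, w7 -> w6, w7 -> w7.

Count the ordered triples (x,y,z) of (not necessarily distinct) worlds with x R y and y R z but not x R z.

Enumerating: (w0,w7,w3), (w0,w7,w4), (w1,w0,w6), (w1,w0,w7), (w1,w3,w2), (w1,w3,w4), (w1,w5,w2), (w1,w5,w4), (w2,w1,w3), (w2,w5,w2), (w2,w5,w4), (w2,w7,w3), … and 25 more.
Total: 37.

37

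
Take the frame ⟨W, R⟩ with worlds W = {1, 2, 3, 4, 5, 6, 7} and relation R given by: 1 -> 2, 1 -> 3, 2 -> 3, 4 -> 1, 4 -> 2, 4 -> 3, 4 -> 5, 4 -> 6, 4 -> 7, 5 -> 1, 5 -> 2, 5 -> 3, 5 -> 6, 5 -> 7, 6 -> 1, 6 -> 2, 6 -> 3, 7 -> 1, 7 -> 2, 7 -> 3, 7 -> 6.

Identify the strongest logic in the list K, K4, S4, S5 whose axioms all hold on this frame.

Transitive (axiom 4): yes — every two-step R-path is closed by a direct edge.
Reflexive (axiom T): no — 1 is not related to itself.
Euclidean (axiom 5): no — 1 R 3 and 1 R 2, but not 3 R 2.
So F validates K, K4; S4 would additionally require R to be reflexive. The strongest is K4.

K4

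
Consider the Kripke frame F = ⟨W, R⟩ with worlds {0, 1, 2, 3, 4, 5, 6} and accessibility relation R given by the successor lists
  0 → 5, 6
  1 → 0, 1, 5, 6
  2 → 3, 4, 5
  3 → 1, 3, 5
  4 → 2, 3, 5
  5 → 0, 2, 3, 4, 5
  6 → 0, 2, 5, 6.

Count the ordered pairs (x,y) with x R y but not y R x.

Enumerating: (1,0), (1,5), (1,6), (2,3), (3,1), (4,3), (6,2), (6,5).

8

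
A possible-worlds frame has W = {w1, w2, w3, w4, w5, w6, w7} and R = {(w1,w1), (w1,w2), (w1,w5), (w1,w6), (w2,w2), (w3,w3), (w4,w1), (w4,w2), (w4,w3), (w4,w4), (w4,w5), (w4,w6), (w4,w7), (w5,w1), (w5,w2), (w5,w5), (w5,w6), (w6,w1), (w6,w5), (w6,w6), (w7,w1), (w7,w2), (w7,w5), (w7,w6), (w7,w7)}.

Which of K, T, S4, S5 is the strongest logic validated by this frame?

Reflexive (axiom T): yes — every world is R-related to itself.
Transitive (axiom 4): no — w6 R w1 and w1 R w2, but not w6 R w2.
Euclidean (axiom 5): no — w1 R w2 and w1 R w5, but not w2 R w5.
So F validates K, T; S4 would additionally require R to be transitive. The strongest is T.

T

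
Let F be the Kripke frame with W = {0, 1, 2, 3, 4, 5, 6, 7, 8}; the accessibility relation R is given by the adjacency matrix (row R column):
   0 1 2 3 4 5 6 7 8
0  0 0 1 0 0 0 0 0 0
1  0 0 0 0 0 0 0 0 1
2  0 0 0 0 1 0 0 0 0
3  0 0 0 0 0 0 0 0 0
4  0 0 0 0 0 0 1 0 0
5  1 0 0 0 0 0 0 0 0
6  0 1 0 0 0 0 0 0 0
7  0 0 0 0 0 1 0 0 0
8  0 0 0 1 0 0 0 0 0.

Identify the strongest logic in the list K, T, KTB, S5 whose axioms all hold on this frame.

Reflexive (axiom T): no — 0 is not related to itself.
Symmetric (axiom B): no — 0 R 2 but not 2 R 0.
Euclidean (axiom 5): no — 0 R 2 and 0 R 2, but not 2 R 2.
So F validates K; T would additionally require R to be reflexive. The strongest is K.

K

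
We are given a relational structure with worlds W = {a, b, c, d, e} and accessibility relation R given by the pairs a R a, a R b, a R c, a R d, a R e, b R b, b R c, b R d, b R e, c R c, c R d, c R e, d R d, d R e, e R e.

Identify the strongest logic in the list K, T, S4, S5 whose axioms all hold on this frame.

Reflexive (axiom T): yes — every world is R-related to itself.
Transitive (axiom 4): yes — every two-step R-path is closed by a direct edge.
Euclidean (axiom 5): no — a R c and a R b, but not c R b.
So F validates K, T, S4; S5 would additionally require R to be Euclidean. The strongest is S4.

S4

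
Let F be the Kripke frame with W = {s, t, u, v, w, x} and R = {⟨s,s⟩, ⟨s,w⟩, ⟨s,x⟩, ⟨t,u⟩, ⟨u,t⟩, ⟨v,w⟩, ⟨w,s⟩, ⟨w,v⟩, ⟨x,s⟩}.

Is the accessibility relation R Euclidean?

No

Euclidean: no — s R w and s R x, but not w R x.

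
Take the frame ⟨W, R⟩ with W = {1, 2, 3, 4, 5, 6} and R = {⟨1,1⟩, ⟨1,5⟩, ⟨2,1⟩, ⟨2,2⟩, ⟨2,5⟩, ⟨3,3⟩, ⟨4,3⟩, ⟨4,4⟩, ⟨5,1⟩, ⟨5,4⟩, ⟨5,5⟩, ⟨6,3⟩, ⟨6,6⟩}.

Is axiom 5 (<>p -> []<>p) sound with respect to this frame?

No

Axiom 5 corresponds to the accessibility relation being Euclidean.
Euclidean: no — 5 R 1 and 5 R 4, but not 1 R 4.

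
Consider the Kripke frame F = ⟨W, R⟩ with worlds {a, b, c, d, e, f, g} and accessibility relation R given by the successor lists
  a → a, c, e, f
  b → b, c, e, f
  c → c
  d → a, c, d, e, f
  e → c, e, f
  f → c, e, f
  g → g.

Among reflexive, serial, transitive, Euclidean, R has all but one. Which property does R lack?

Reflexive: yes — every world is R-related to itself.
Serial: yes — every world has a successor (e.g. a R a).
Transitive: yes — every two-step R-path is closed by a direct edge.
Euclidean: no — a R c and a R e, but not c R e.
Only Euclidean fails.

Euclidean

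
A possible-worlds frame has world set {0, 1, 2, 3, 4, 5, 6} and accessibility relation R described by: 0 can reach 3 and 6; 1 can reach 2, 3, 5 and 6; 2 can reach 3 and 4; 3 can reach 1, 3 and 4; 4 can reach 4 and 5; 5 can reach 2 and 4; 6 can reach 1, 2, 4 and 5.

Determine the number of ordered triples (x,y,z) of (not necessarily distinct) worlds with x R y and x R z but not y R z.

Enumerating: (0,3,6), (0,6,3), (0,6,6), (1,2,2), (1,2,5), (1,2,6), (1,3,2), (1,3,5), (1,3,6), (1,5,3), (1,5,5), (1,5,6), … and 19 more.
Total: 31.

31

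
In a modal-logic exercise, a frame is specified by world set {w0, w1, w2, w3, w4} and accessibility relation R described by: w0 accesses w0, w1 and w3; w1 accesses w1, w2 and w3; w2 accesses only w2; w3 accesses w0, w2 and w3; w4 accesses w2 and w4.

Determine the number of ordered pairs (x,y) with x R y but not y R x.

Enumerating: (w0,w1), (w1,w2), (w1,w3), (w3,w2), (w4,w2).

5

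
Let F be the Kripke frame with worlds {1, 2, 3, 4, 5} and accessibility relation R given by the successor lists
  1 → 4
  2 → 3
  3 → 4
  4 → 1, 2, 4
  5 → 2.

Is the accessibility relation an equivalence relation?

No

Reflexive: no — 1 is not related to itself.
Symmetric: no — 2 R 3 but not 3 R 2.
Transitive: no — 1 R 4 and 4 R 2, but not 1 R 2.
So R is not an equivalence relation.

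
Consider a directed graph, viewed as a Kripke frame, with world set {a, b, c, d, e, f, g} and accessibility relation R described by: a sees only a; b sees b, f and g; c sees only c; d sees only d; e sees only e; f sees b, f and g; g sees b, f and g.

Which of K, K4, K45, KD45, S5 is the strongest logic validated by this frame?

S5

Transitive (axiom 4): yes — every two-step R-path is closed by a direct edge.
Euclidean (axiom 5): yes — any two successors of a common world are R-related.
Serial (axiom D): yes — every world has a successor (e.g. a R a).
Reflexive (axiom T): yes — every world is R-related to itself.
So F validates K, K4, K45, KD45, S5. The strongest is S5.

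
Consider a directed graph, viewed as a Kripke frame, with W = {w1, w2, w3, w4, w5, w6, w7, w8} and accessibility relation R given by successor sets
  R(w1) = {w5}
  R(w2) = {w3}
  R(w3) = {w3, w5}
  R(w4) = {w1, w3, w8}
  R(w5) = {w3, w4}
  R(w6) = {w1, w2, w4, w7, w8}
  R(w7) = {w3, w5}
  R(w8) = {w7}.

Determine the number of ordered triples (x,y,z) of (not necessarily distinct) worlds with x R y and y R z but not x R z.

18

Enumerating: (w1,w5,w3), (w1,w5,w4), (w2,w3,w5), (w3,w5,w4), (w4,w1,w5), (w4,w3,w5), (w4,w8,w7), (w5,w3,w5), (w5,w4,w1), (w5,w4,w8), (w6,w1,w5), (w6,w2,w3), (w6,w4,w3), (w6,w7,w3), (w6,w7,w5), (w7,w5,w4), (w8,w7,w3), (w8,w7,w5).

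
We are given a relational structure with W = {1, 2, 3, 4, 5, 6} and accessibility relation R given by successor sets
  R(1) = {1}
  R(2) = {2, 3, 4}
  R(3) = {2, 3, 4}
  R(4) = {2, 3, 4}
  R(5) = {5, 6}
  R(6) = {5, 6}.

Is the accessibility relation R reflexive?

Reflexive: yes — every world is R-related to itself.

Yes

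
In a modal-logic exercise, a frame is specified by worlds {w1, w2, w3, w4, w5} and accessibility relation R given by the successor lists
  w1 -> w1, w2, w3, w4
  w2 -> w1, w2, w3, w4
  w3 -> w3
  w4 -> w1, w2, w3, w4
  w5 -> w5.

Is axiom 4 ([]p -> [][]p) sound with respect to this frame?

Yes

Axiom 4 corresponds to the accessibility relation being transitive.
Transitive: yes — every two-step R-path is closed by a direct edge.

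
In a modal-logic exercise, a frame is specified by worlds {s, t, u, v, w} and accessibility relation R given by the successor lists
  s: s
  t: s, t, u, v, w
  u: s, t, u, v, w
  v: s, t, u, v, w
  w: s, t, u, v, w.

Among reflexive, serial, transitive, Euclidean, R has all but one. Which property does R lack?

Euclidean

Reflexive: yes — every world is R-related to itself.
Serial: yes — every world has a successor (e.g. s R s).
Transitive: yes — every two-step R-path is closed by a direct edge.
Euclidean: no — t R s and t R u, but not s R u.
Only Euclidean fails.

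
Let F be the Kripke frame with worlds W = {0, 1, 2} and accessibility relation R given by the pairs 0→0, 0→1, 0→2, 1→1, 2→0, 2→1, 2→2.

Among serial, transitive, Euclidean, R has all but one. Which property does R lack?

Euclidean

Serial: yes — every world has a successor (e.g. 0 R 0).
Transitive: yes — every two-step R-path is closed by a direct edge.
Euclidean: no — 0 R 1 and 0 R 2, but not 1 R 2.
Only Euclidean fails.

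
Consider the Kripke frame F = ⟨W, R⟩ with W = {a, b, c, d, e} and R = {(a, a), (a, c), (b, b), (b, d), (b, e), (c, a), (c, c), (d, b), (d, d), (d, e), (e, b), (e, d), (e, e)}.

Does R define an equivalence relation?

Reflexive: yes — every world is R-related to itself.
Symmetric: yes — every pair in R has its reverse in R.
Transitive: yes — every two-step R-path is closed by a direct edge.
So R is an equivalence relation.

Yes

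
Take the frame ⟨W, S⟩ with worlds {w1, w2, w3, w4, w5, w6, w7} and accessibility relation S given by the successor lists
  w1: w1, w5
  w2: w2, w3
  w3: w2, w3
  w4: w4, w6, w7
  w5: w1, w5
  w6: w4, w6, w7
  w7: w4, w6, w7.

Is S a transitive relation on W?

Yes

Transitive: yes — every two-step S-path is closed by a direct edge.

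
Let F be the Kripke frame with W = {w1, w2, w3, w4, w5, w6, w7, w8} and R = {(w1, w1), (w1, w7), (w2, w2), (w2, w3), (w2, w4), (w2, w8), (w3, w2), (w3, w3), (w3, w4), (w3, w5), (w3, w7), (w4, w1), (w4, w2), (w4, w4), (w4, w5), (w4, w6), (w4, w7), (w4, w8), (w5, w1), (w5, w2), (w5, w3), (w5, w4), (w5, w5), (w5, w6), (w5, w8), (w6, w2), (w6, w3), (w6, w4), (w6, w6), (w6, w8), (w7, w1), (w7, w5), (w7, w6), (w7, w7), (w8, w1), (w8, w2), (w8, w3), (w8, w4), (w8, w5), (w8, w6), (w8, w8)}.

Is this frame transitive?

No

Transitive: no — w1 R w7 and w7 R w5, but not w1 R w5.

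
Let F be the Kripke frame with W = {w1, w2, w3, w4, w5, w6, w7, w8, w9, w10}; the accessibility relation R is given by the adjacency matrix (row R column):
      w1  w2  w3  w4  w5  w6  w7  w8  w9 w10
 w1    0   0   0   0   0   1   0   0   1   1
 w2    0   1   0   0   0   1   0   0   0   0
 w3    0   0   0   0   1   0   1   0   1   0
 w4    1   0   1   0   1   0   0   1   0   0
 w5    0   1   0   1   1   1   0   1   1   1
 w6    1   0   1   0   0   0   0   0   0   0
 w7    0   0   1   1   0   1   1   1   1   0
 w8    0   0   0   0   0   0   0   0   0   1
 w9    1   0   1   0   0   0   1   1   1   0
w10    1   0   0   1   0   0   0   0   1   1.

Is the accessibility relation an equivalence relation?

Reflexive: no — w1 is not related to itself.
Symmetric: no — w10 R w4 but not w4 R w10.
Transitive: no — w1 R w10 and w10 R w4, but not w1 R w4.
So R is not an equivalence relation.

No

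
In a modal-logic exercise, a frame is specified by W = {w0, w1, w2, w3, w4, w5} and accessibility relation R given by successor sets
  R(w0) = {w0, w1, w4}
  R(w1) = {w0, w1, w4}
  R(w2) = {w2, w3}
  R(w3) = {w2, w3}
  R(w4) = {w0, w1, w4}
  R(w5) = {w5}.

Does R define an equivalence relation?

Yes

Reflexive: yes — every world is R-related to itself.
Symmetric: yes — every pair in R has its reverse in R.
Transitive: yes — every two-step R-path is closed by a direct edge.
So R is an equivalence relation.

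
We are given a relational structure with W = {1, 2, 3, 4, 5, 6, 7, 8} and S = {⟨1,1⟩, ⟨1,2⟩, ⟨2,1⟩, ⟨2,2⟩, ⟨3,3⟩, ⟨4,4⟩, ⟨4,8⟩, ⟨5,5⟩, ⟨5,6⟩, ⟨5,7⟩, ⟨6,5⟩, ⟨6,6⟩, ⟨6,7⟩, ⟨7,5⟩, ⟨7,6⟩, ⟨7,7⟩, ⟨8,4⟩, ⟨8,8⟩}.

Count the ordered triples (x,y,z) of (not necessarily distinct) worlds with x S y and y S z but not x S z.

0

S is transitive; there are no such tuples.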